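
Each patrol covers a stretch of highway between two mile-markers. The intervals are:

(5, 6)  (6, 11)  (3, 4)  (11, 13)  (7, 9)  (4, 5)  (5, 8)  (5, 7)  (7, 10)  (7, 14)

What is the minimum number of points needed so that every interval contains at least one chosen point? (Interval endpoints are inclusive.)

4

Sort by right endpoint; whenever an interval is uncovered, place a point at its right end.
Sorted: [3,4] [4,5] [5,6] [5,7] [5,8] [7,9] [7,10] [6,11] [11,13] [7,14]
{[3,4],[4,5]} hit by 4; {[5,6],[5,7],[5,8]} hit by 6; {[7,9],[7,10],[6,11]} hit by 9; {[11,13],[7,14]} hit by 13.
Points: 4, 6, 9, 13 (4 total).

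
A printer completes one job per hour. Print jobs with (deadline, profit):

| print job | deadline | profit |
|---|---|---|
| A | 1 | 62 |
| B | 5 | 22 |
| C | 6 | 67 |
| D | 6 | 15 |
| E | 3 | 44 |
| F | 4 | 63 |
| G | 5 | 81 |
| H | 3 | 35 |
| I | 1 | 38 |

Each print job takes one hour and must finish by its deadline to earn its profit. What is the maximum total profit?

Sort by profit descending; place each in the latest free slot ≤ its deadline.
By profit: G(d5,81), C(d6,67), F(d4,63), A(d1,62), E(d3,44), I(d1,38), H(d3,35), B(d5,22), D(d6,15)
G→slot 5; C→slot 6; F→slot 4; A→slot 1; E→slot 3; I skipped; H→slot 2; B skipped; D skipped.
Profit = 62 + 35 + 44 + 63 + 81 + 67 = 352

352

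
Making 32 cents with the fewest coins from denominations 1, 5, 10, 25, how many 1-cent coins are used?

2

Use the largest denomination that fits, subtract, and repeat.
32 − 1×25→7 − 1×5→2 − 2×1→0
Count of 1: 2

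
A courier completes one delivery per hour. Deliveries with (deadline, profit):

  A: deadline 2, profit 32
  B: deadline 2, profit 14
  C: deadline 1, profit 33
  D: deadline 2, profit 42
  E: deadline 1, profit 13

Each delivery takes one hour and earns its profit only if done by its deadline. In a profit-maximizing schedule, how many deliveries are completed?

2

Sort by profit descending; place each in the latest free slot ≤ its deadline.
Profit order: D=42 C=33 A=32 B=14 E=13
Assign: D→slot 2, C→slot 1, A skipped, B skipped, E skipped.
Slots: [1:C] [2:D]
2 of 5 scheduled.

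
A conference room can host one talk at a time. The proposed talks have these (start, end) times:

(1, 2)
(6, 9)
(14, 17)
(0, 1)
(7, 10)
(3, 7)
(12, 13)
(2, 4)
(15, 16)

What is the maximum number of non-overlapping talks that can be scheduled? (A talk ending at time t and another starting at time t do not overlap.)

Order by finish time; keep every interval that doesn't clash with the previous kept one.
By end time: (0,1), (1,2), (2,4), (3,7), (6,9), (7,10), (12,13), (15,16), (14,17).
Pick (0,1); next start ≥ 1 → (1,2); next start ≥ 2 → (2,4); next start ≥ 4 → (6,9); next start ≥ 9 → (12,13); next start ≥ 13 → (15,16).
Selected 6 talks.

6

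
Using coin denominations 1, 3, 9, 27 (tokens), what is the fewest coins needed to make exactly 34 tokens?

Use the largest denomination that fits, subtract, and repeat.
34 = 1×27 + 2×3 + 1×1
Total coins = 1 + 2 + 1 = 4

4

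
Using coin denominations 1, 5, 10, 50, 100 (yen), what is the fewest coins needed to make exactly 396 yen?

10

Greedy: take as many of the largest coin as possible, then repeat with the remainder.
396 = 3×100 + 1×50 + 4×10 + 1×5 + 1×1
Total coins = 3 + 1 + 4 + 1 + 1 = 10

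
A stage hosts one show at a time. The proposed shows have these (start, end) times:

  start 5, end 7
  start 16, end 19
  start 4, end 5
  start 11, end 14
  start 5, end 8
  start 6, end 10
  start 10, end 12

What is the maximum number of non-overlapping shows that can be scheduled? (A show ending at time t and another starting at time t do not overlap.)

4

Sorted by end: (4,5)  (5,7)  (5,8)  (6,10)  (10,12)  (11,14)  (16,19)
take (4,5); take (5,7); skip (5,8); take (10,12); take (16,19).
Selected 4 shows.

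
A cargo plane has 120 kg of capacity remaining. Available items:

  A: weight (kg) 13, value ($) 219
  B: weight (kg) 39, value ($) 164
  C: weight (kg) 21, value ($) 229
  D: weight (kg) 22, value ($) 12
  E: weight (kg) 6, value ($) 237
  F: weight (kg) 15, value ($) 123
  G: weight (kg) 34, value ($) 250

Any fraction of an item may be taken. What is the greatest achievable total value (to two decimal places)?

Ratios (sorted): E 39.50, A 16.85, C 10.90, F 8.20, G 7.35, B 4.21, D 0.55
take E (6 @ 237); take A (13 @ 219); take C (21 @ 229); take F (15 @ 123); take G (34 @ 250); take 31/39 of B → 130.36. Capacity used 120/120.
Total value = 1188.36

1188.36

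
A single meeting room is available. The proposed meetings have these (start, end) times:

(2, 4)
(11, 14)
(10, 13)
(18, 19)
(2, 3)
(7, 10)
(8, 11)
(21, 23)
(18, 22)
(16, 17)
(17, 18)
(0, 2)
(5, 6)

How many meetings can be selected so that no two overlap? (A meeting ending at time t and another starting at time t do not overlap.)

9

Order by finish time; keep every interval that doesn't clash with the previous kept one.
By end time: (0,2), (2,3), (2,4), (5,6), (7,10), (8,11), (10,13), (11,14), (16,17), (17,18), (18,19), (18,22), (21,23).
Pick (0,2); next start ≥ 2 → (2,3); next start ≥ 3 → (5,6); next start ≥ 6 → (7,10); next start ≥ 10 → (10,13); next start ≥ 13 → (16,17); next start ≥ 17 → (17,18); next start ≥ 18 → (18,19); next start ≥ 19 → (21,23).
Selected 9 meetings.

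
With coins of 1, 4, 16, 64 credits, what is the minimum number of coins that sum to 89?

5

89 − 1×64→25 − 1×16→9 − 2×4→1 − 1×1→0
Total coins = 1 + 1 + 2 + 1 = 5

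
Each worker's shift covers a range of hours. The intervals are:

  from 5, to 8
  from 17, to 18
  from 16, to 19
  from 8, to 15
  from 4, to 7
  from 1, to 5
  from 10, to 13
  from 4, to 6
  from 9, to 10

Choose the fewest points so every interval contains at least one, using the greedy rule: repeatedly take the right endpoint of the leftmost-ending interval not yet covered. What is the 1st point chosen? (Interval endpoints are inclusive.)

5

Sort by right endpoint; whenever an interval is uncovered, place a point at its right end.
By right end: [1,5]  [4,6]  [4,7]  [5,8]  [9,10]  [10,13]  [8,15]  [17,18]  [16,19]
[1,5] uncovered → point at 5; [9,10] uncovered → point at 10; [17,18] uncovered → point at 18.
Points: 5, 10, 18 (3 total).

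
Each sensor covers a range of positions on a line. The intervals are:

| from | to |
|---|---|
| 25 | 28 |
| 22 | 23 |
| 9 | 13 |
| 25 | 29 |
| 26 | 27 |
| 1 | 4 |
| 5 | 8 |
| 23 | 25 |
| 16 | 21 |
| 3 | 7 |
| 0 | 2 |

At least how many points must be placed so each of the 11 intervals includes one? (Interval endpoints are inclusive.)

Process intervals by earliest right end; each time one isn't hit yet, stab at its right endpoint.
Sorted: [0,2] [1,4] [3,7] [5,8] [9,13] [16,21] [22,23] [23,25] [26,27] [25,28] [25,29]
{[0,2],[1,4]} hit by 2; {[3,7],[5,8]} hit by 7; {[9,13]} hit by 13; {[16,21]} hit by 21; {[22,23],[23,25]} hit by 23; {[26,27],[25,28],[25,29]} hit by 27.
Points: 2, 7, 13, 21, 23, 27 (6 total).

6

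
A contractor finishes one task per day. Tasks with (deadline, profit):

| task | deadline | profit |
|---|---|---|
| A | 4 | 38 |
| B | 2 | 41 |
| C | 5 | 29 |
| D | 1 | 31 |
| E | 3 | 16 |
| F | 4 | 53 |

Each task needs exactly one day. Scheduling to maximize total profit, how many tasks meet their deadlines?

Take jobs in profit order; each goes to the latest open slot no later than its deadline.
Profit order: F=53 B=41 A=38 D=31 C=29 E=16
Assign: F→slot 4, B→slot 2, A→slot 3, D→slot 1, C→slot 5, E skipped.
Slots: [1:D] [2:B] [3:A] [4:F] [5:C]
5 of 6 scheduled.

5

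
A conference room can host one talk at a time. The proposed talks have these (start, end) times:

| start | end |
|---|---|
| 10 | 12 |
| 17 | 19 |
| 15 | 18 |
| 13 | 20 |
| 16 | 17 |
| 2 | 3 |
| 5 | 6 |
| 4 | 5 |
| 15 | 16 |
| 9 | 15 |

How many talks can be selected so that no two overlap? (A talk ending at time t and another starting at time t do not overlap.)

7

Sort by end time and greedily take each interval whose start is ≥ the last chosen end.
Sorted by end: (2,3)  (4,5)  (5,6)  (10,12)  (9,15)  (15,16)  (16,17)  (15,18)  (17,19)  (13,20)
take (2,3); take (4,5); take (5,6); take (10,12); take (15,16); take (16,17); take (17,19).
Selected 7 talks.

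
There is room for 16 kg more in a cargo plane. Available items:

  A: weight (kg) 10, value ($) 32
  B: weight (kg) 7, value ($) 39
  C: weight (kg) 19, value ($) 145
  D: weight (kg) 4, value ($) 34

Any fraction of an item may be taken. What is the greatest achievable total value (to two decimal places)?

125.58

Sort by value per unit weight and fill in that order.
Ratios (sorted): D 8.50, C 7.63, B 5.57, A 3.20
take D (4 @ 34); take 12/19 of C → 91.58. Capacity used 16/16.
Total value = 125.58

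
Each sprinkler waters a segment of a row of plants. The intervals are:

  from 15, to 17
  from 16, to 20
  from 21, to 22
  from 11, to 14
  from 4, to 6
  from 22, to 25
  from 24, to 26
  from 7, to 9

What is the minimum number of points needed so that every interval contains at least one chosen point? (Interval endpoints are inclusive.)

Process intervals by earliest right end; each time one isn't hit yet, stab at its right endpoint.
By right end: [4,6]  [7,9]  [11,14]  [15,17]  [16,20]  [21,22]  [22,25]  [24,26]
[4,6] uncovered → point at 6; [7,9] uncovered → point at 9; [11,14] uncovered → point at 14; [15,17] uncovered → point at 17; [21,22] uncovered → point at 22; [24,26] uncovered → point at 26.
Points: 6, 9, 14, 17, 22, 26 (6 total).

6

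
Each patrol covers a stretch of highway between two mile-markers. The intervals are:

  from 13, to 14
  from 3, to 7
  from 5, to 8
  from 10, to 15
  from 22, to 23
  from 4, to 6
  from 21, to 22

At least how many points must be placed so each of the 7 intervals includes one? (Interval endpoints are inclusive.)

Sort by right endpoint; whenever an interval is uncovered, place a point at its right end.
By right end: [4,6]  [3,7]  [5,8]  [13,14]  [10,15]  [21,22]  [22,23]
[4,6] uncovered → point at 6; [13,14] uncovered → point at 14; [21,22] uncovered → point at 22.
Points: 6, 14, 22 (3 total).

3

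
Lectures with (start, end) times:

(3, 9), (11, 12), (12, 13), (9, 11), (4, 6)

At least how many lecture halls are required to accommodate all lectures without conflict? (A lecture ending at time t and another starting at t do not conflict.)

The answer is the maximum number of intervals overlapping at any instant.
Events (time:±→running): 3:+→1 4:+→2 … peak 2.

2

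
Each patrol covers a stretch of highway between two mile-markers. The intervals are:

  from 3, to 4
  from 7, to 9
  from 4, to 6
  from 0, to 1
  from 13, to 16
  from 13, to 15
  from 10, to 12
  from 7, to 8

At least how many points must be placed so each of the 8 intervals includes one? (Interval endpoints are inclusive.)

5

Sort by right endpoint; whenever an interval is uncovered, place a point at its right end.
By right end: [0,1]  [3,4]  [4,6]  [7,8]  [7,9]  [10,12]  [13,15]  [13,16]
[0,1] uncovered → point at 1; [3,4] uncovered → point at 4; [7,8] uncovered → point at 8; [10,12] uncovered → point at 12; [13,15] uncovered → point at 15.
Points: 1, 4, 8, 12, 15 (5 total).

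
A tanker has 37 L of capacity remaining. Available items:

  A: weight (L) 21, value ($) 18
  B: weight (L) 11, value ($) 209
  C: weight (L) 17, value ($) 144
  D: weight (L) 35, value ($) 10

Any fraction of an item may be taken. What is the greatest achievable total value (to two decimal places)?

360.71

Sort by value per unit weight and fill in that order.
Ratios (sorted): B 19.00, C 8.47, A 0.86, D 0.29
take B (11 @ 209); take C (17 @ 144); take 9/21 of A → 7.71. Capacity used 37/37.
Total value = 360.71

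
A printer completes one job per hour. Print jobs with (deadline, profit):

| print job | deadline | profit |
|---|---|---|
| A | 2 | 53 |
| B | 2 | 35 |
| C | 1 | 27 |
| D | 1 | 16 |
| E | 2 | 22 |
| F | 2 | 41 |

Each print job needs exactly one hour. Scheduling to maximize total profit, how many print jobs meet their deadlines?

2

Profit order: A=53 F=41 B=35 C=27 E=22 D=16
Assign: A→slot 2, F→slot 1, B skipped, C skipped, E skipped, D skipped.
Slots: [1:F] [2:A]
2 of 6 scheduled.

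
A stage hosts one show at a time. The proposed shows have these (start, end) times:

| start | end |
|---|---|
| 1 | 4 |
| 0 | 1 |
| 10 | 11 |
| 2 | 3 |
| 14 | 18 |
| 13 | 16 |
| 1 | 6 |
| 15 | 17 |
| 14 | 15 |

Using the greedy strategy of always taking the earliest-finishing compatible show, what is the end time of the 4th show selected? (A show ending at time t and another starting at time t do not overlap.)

15

Order by finish time; keep every interval that doesn't clash with the previous kept one.
Sorted by end: (0,1)  (2,3)  (1,4)  (1,6)  (10,11)  (14,15)  (13,16)  (15,17)  (14,18)
take (0,1); take (2,3); skip (1,6); take (10,11); take (14,15); take (15,17).
Selected: (0,1) (2,3) (10,11) (14,15) (15,17)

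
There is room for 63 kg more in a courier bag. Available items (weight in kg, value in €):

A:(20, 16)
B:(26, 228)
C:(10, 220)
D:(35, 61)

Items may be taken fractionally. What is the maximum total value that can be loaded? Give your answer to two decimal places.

Greedy by value/weight ratio, highest first.
Order: C (220/10=22.00) > B (228/26=8.77) > D (61/35=1.74) > A (16/20=0.80)
Fill: take C (10 @ 220) → take B (26 @ 228) → take 27/35 of D → 47.06; 63/63 used.
Total value = 495.06

495.06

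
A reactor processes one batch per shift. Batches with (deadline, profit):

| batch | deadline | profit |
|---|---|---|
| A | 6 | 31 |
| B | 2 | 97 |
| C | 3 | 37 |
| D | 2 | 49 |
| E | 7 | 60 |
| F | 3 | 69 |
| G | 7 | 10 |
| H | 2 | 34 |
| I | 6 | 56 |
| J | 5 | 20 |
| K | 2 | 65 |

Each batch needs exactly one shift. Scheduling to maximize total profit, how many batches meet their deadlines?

By profit: B(d2,97), F(d3,69), K(d2,65), E(d7,60), I(d6,56), D(d2,49), C(d3,37), H(d2,34), A(d6,31), J(d5,20), G(d7,10)
B→slot 2; F→slot 3; K→slot 1; E→slot 7; I→slot 6; D skipped; C skipped; H skipped; A→slot 5; J→slot 4; G skipped.
7 of 11 scheduled.

7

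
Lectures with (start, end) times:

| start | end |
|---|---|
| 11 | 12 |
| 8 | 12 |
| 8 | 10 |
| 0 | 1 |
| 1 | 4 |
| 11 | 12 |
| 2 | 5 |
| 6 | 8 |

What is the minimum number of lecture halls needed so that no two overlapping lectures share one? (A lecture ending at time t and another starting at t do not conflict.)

3

starts: [0, 1, 2, 6, 8, 8, 11, 11]
ends:   [1, 4, 5, 8, 10, 12, 12, 12]
s0→1 e1→0 s1→1 s2→2 e4→1 e5→0 s6→1 e8→0 s8→1 s8→2 e10→1 s11→2 s11→3  — peak 3.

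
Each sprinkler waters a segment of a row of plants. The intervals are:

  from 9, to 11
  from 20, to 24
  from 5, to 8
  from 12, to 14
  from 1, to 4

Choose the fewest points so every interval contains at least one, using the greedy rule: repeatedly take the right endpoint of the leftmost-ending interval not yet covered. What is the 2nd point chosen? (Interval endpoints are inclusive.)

8

Sorted: [1,4] [5,8] [9,11] [12,14] [20,24]
{[1,4]} hit by 4; {[5,8]} hit by 8; {[9,11]} hit by 11; {[12,14]} hit by 14; {[20,24]} hit by 24.
Points: 4, 8, 11, 14, 24 (5 total).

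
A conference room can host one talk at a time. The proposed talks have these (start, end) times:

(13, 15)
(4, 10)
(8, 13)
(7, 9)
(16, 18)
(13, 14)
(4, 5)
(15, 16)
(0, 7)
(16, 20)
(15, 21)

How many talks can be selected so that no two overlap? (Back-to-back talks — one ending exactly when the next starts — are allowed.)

Sorted by end: (4,5)  (0,7)  (7,9)  (4,10)  (8,13)  (13,14)  (13,15)  (15,16)  (16,18)  (16,20)  (15,21)
take (4,5); take (7,9); skip (4,10); skip (8,13); take (13,14); skip (13,15); take (15,16); take (16,18); skip (16,20).
Selected 5 talks.

5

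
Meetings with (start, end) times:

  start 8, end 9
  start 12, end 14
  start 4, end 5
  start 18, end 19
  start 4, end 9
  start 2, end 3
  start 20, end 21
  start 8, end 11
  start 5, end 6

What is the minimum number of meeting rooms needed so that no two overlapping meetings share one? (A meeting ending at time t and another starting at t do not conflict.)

3

starts: [2, 4, 4, 5, 8, 8, 12, 18, 20]
ends:   [3, 5, 6, 9, 9, 11, 14, 19, 21]
s2→1 e3→0 s4→1 s4→2 e5→1 s5→2 e6→1 s8→2 s8→3  — peak 3.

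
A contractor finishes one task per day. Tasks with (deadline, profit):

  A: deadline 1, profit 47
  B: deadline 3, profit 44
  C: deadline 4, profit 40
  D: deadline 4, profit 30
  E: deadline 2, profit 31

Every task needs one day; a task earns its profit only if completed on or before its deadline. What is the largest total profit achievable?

162

Sort by profit descending; place each in the latest free slot ≤ its deadline.
Profit order: A=47 B=44 C=40 E=31 D=30
Assign: A→slot 1, B→slot 3, C→slot 4, E→slot 2, D skipped.
Slots: [1:A] [2:E] [3:B] [4:C]
Profit = 47 + 31 + 44 + 40 = 162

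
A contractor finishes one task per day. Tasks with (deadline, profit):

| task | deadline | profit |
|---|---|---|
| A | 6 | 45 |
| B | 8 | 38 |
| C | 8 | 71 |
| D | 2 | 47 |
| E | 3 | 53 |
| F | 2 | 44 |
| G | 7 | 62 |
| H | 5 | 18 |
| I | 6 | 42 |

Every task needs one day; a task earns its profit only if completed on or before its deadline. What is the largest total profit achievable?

402

Profit order: C=71 G=62 E=53 D=47 A=45 F=44 I=42 B=38 H=18
Assign: C→slot 8, G→slot 7, E→slot 3, D→slot 2, A→slot 6, F→slot 1, I→slot 5, B→slot 4, H skipped.
Slots: [1:F] [2:D] [3:E] [4:B] [5:I] [6:A] [7:G] [8:C]
Profit = 44 + 47 + 53 + 38 + 42 + 45 + 62 + 71 = 402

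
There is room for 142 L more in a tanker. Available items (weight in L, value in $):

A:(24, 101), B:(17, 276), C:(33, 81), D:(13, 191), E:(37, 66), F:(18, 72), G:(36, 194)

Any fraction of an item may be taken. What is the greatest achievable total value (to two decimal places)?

Greedy by value/weight ratio, highest first.
Ratios (sorted): B 16.24, D 14.69, G 5.39, A 4.21, F 4.00, C 2.45, E 1.78
take B (17 @ 276); take D (13 @ 191); take G (36 @ 194); take A (24 @ 101); take F (18 @ 72); take C (33 @ 81); take 1/37 of E → 1.78. Capacity used 142/142.
Total value = 916.78

916.78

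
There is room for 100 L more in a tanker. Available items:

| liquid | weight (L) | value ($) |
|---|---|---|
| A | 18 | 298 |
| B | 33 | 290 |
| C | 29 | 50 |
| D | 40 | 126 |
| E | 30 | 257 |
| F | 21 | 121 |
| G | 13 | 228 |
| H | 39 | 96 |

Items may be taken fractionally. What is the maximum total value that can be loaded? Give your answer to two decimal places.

1107.57

Order: G (228/13=17.54) > A (298/18=16.56) > B (290/33=8.79) > E (257/30=8.57) > F (121/21=5.76) > D (126/40=3.15) > H (96/39=2.46) > C (50/29=1.72)
Fill: take G (13 @ 228) → take A (18 @ 298) → take B (33 @ 290) → take E (30 @ 257) → take 6/21 of F → 34.57; 100/100 used.
Total value = 1107.57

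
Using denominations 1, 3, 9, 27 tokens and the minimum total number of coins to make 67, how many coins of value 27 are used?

2

Greedy: take as many of the largest coin as possible, then repeat with the remainder.
67 − 2×27→13 − 1×9→4 − 1×3→1 − 1×1→0
Count of 27: 2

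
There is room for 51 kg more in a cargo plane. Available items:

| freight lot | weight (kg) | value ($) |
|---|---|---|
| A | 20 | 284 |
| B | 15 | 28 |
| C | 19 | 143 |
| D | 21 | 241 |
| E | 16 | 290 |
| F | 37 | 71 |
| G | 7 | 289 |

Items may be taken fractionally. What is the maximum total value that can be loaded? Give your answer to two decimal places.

954.81

Greedy by value/weight ratio, highest first.
Ratios (sorted): G 41.29, E 18.12, A 14.20, D 11.48, C 7.53, F 1.92, B 1.87
take G (7 @ 289); take E (16 @ 290); take A (20 @ 284); take 8/21 of D → 91.81. Capacity used 51/51.
Total value = 954.81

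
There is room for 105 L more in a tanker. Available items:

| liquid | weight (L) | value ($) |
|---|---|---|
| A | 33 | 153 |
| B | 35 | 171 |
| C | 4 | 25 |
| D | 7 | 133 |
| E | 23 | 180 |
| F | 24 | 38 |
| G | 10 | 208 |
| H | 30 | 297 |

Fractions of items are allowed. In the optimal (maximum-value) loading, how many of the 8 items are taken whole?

Greedy by value/weight ratio, highest first.
Order: G (208/10=20.80) > D (133/7=19.00) > H (297/30=9.90) > E (180/23=7.83) > C (25/4=6.25) > B (171/35=4.89) > A (153/33=4.64) > F (38/24=1.58)
Fill: take G (10 @ 208) → take D (7 @ 133) → take H (30 @ 297) → take E (23 @ 180) → take C (4 @ 25) → take 31/35 of B → 151.46; 105/105 used.
5 item(s) taken whole; one partial (take 31/35 of B).

5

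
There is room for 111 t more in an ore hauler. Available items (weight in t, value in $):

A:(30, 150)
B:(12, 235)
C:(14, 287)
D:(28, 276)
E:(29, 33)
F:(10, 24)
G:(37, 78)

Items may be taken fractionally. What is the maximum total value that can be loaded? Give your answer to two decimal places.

1007.84

Greedy by value/weight ratio, highest first.
Order: C (287/14=20.50) > B (235/12=19.58) > D (276/28=9.86) > A (150/30=5.00) > F (24/10=2.40) > G (78/37=2.11) > E (33/29=1.14)
Fill: take C (14 @ 287) → take B (12 @ 235) → take D (28 @ 276) → take A (30 @ 150) → take F (10 @ 24) → take 17/37 of G → 35.84; 111/111 used.
Total value = 1007.84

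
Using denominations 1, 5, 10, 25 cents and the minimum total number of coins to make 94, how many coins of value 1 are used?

94 − 3×25→19 − 1×10→9 − 1×5→4 − 4×1→0
Count of 1: 4

4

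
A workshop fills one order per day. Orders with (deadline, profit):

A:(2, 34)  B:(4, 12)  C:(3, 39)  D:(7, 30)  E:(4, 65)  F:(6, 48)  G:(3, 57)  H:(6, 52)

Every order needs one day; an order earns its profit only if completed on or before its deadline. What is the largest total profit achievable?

325

Take jobs in profit order; each goes to the latest open slot no later than its deadline.
By profit: E(d4,65), G(d3,57), H(d6,52), F(d6,48), C(d3,39), A(d2,34), D(d7,30), B(d4,12)
E→slot 4; G→slot 3; H→slot 6; F→slot 5; C→slot 2; A→slot 1; D→slot 7; B skipped.
Profit = 34 + 39 + 57 + 65 + 48 + 52 + 30 = 325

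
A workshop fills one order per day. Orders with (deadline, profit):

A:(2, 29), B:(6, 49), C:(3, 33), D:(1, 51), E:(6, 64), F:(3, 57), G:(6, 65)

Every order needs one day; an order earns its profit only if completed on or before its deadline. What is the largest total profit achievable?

319

Take jobs in profit order; each goes to the latest open slot no later than its deadline.
By profit: G(d6,65), E(d6,64), F(d3,57), D(d1,51), B(d6,49), C(d3,33), A(d2,29)
G→slot 6; E→slot 5; F→slot 3; D→slot 1; B→slot 4; C→slot 2; A skipped.
Profit = 51 + 33 + 57 + 49 + 64 + 65 = 319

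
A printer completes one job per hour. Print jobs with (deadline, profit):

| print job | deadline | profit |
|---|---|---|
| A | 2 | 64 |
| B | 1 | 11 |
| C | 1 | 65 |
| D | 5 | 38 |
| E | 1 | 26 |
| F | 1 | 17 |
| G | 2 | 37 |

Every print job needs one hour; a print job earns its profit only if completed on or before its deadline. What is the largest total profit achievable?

Profit order: C=65 A=64 D=38 G=37 E=26 F=17 B=11
Assign: C→slot 1, A→slot 2, D→slot 5, G skipped, E skipped, F skipped, B skipped.
Slots: [1:C] [2:A] [5:D]
Profit = 65 + 64 + 38 = 167

167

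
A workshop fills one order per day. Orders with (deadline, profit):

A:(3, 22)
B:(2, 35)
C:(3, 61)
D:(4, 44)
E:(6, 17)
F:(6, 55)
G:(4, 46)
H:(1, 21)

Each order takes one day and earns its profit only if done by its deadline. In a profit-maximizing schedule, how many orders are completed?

6

Profit order: C=61 F=55 G=46 D=44 B=35 A=22 H=21 E=17
Assign: C→slot 3, F→slot 6, G→slot 4, D→slot 2, B→slot 1, A skipped, H skipped, E→slot 5.
Slots: [1:B] [2:D] [3:C] [4:G] [5:E] [6:F]
6 of 8 scheduled.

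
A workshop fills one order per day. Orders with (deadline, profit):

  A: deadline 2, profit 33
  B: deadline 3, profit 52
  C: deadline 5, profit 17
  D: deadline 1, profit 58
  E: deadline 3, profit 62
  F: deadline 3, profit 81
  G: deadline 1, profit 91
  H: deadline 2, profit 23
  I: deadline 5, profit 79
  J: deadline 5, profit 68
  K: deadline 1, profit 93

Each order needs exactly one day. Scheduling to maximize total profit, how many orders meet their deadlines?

5

Take jobs in profit order; each goes to the latest open slot no later than its deadline.
Profit order: K=93 G=91 F=81 I=79 J=68 E=62 D=58 B=52 A=33 H=23 C=17
Assign: K→slot 1, G skipped, F→slot 3, I→slot 5, J→slot 4, E→slot 2, D skipped, B skipped, A skipped, H skipped, C skipped.
Slots: [1:K] [2:E] [3:F] [4:J] [5:I]
5 of 11 scheduled.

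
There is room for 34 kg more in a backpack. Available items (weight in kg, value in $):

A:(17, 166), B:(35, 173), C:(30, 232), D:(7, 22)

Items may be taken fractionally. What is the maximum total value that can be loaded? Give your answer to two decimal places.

Greedy by value/weight ratio, highest first.
Ratios (sorted): A 9.76, C 7.73, B 4.94, D 3.14
take A (17 @ 166); take 17/30 of C → 131.47. Capacity used 34/34.
Total value = 297.47

297.47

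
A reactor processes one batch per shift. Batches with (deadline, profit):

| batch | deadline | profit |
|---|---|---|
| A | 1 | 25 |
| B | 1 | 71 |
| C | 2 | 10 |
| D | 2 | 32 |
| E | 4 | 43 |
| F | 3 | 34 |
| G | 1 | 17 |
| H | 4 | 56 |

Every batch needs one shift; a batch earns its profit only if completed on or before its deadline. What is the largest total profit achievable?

By profit: B(d1,71), H(d4,56), E(d4,43), F(d3,34), D(d2,32), A(d1,25), G(d1,17), C(d2,10)
B→slot 1; H→slot 4; E→slot 3; F→slot 2; D skipped; A skipped; G skipped; C skipped.
Profit = 71 + 34 + 43 + 56 = 204

204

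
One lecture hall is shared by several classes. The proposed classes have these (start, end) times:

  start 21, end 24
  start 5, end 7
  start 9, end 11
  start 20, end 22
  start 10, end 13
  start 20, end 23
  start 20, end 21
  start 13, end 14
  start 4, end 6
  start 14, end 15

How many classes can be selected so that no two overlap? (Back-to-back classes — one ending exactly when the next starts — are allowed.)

Sorted by end: (4,6)  (5,7)  (9,11)  (10,13)  (13,14)  (14,15)  (20,21)  (20,22)  (20,23)  (21,24)
take (4,6); take (9,11); skip (10,13); take (13,14); take (14,15); take (20,21); skip (20,22); skip (20,23); take (21,24).
Selected 6 classes.

6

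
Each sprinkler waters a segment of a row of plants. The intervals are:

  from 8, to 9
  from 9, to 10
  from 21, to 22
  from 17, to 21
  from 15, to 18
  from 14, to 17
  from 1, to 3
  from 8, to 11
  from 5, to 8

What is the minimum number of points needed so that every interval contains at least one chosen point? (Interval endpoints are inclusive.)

5

By right end: [1,3]  [5,8]  [8,9]  [9,10]  [8,11]  [14,17]  [15,18]  [17,21]  [21,22]
[1,3] uncovered → point at 3; [5,8] uncovered → point at 8; [9,10] uncovered → point at 10; [14,17] uncovered → point at 17; [21,22] uncovered → point at 22.
Points: 3, 8, 10, 17, 22 (5 total).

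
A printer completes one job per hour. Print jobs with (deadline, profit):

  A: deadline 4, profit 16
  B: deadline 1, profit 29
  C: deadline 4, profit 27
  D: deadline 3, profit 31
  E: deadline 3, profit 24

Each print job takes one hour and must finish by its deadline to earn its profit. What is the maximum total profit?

Sort by profit descending; place each in the latest free slot ≤ its deadline.
By profit: D(d3,31), B(d1,29), C(d4,27), E(d3,24), A(d4,16)
D→slot 3; B→slot 1; C→slot 4; E→slot 2; A skipped.
Profit = 29 + 24 + 31 + 27 = 111

111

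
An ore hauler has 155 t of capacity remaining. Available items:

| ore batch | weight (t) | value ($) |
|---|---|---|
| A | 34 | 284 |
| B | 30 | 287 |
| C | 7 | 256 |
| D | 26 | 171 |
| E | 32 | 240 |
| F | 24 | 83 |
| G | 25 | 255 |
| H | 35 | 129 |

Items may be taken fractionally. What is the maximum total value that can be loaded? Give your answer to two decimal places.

Greedy by value/weight ratio, highest first.
Order: C (256/7=36.57) > G (255/25=10.20) > B (287/30=9.57) > A (284/34=8.35) > E (240/32=7.50) > D (171/26=6.58) > H (129/35=3.69) > F (83/24=3.46)
Fill: take C (7 @ 256) → take G (25 @ 255) → take B (30 @ 287) → take A (34 @ 284) → take E (32 @ 240) → take D (26 @ 171) → take 1/35 of H → 3.69; 155/155 used.
Total value = 1496.69

1496.69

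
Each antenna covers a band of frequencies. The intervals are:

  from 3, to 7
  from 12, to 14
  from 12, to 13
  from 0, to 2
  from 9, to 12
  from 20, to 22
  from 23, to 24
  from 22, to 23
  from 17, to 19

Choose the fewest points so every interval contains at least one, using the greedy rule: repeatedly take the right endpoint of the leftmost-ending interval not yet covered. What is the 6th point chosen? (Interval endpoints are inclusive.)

Process intervals by earliest right end; each time one isn't hit yet, stab at its right endpoint.
Sorted: [0,2] [3,7] [9,12] [12,13] [12,14] [17,19] [20,22] [22,23] [23,24]
{[0,2]} hit by 2; {[3,7]} hit by 7; {[9,12],[12,13],[12,14]} hit by 12; {[17,19]} hit by 19; {[20,22],[22,23]} hit by 22; {[23,24]} hit by 24.
Points: 2, 7, 12, 19, 22, 24 (6 total).

24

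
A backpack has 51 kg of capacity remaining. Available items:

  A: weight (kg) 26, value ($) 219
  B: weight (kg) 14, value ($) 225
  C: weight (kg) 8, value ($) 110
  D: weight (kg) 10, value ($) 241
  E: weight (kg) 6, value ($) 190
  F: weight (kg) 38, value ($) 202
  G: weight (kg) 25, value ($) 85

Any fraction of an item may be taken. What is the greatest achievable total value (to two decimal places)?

875.50

Greedy by value/weight ratio, highest first.
Order: E (190/6=31.67) > D (241/10=24.10) > B (225/14=16.07) > C (110/8=13.75) > A (219/26=8.42) > F (202/38=5.32) > G (85/25=3.40)
Fill: take E (6 @ 190) → take D (10 @ 241) → take B (14 @ 225) → take C (8 @ 110) → take 13/26 of A → 109.50; 51/51 used.
Total value = 875.50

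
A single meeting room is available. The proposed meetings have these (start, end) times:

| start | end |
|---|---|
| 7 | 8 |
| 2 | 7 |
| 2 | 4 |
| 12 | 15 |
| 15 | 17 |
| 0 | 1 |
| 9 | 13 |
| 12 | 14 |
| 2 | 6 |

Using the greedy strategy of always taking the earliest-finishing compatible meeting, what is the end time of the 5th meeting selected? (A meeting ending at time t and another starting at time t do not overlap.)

17

Sort by end time and greedily take each interval whose start is ≥ the last chosen end.
Sorted by end: (0,1)  (2,4)  (2,6)  (2,7)  (7,8)  (9,13)  (12,14)  (12,15)  (15,17)
take (0,1); take (2,4); skip (2,7); take (7,8); take (9,13); skip (12,14); take (15,17).
Selected: (0,1) (2,4) (7,8) (9,13) (15,17)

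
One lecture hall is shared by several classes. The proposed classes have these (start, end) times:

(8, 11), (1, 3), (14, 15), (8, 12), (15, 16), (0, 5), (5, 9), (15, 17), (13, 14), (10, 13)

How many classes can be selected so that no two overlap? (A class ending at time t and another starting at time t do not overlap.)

Sort by end time and greedily take each interval whose start is ≥ the last chosen end.
Sorted by end: (1,3)  (0,5)  (5,9)  (8,11)  (8,12)  (10,13)  (13,14)  (14,15)  (15,16)  (15,17)
take (1,3); take (5,9); skip (8,11); take (10,13); take (13,14); take (14,15); take (15,16); skip (15,17).
Selected 6 classes.

6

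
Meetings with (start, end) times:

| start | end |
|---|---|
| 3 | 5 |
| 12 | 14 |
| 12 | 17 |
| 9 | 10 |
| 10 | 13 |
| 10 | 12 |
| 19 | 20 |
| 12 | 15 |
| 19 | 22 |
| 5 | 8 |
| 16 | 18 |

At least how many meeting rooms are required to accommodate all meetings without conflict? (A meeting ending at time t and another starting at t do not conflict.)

4

The answer is the maximum number of intervals overlapping at any instant.
starts: [3, 5, 9, 10, 10, 12, 12, 12, 16, 19, 19]
ends:   [5, 8, 10, 12, 13, 14, 15, 17, 18, 20, 22]
s3→1 e5→0 s5→1 e8→0 s9→1 e10→0 s10→1 s10→2 e12→1 s12→2 s12→3 s12→4  — peak 4.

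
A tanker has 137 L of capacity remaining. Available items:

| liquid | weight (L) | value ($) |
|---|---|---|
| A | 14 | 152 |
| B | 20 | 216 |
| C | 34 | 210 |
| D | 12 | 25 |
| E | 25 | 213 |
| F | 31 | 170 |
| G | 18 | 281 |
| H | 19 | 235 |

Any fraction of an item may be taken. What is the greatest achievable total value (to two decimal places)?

1345.39

Order: G (281/18=15.61) > H (235/19=12.37) > A (152/14=10.86) > B (216/20=10.80) > E (213/25=8.52) > C (210/34=6.18) > F (170/31=5.48) > D (25/12=2.08)
Fill: take G (18 @ 281) → take H (19 @ 235) → take A (14 @ 152) → take B (20 @ 216) → take E (25 @ 213) → take C (34 @ 210) → take 7/31 of F → 38.39; 137/137 used.
Total value = 1345.39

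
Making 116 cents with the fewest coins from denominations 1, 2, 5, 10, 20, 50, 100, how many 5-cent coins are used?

Use the largest denomination that fits, subtract, and repeat.
116 − 1×100→16 − 1×10→6 − 1×5→1 − 1×1→0
Count of 5: 1

1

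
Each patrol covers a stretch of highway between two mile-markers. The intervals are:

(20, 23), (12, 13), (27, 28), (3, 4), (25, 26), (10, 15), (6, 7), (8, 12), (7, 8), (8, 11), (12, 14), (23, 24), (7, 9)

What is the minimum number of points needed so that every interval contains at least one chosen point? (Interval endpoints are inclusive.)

7

By right end: [3,4]  [6,7]  [7,8]  [7,9]  [8,11]  [8,12]  [12,13]  [12,14]  [10,15]  [20,23]  [23,24]  [25,26]  [27,28]
[3,4] uncovered → point at 4; [6,7] uncovered → point at 7; [8,11] uncovered → point at 11; [12,13] uncovered → point at 13; [20,23] uncovered → point at 23; [25,26] uncovered → point at 26; [27,28] uncovered → point at 28.
Points: 4, 7, 11, 13, 23, 26, 28 (7 total).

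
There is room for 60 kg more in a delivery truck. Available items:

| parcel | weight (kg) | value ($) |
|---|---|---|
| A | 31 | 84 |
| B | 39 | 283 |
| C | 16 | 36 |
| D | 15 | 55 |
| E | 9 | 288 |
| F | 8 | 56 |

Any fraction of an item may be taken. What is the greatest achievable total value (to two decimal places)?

641.67

Ratios (sorted): E 32.00, B 7.26, F 7.00, D 3.67, A 2.71, C 2.25
take E (9 @ 288); take B (39 @ 283); take F (8 @ 56); take 4/15 of D → 14.67. Capacity used 60/60.
Total value = 641.67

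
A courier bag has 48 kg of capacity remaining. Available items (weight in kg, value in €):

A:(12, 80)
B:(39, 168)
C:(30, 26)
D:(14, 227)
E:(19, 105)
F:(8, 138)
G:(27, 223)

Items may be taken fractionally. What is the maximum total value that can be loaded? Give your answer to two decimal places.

Order: F (138/8=17.25) > D (227/14=16.21) > G (223/27=8.26) > A (80/12=6.67) > E (105/19=5.53) > B (168/39=4.31) > C (26/30=0.87)
Fill: take F (8 @ 138) → take D (14 @ 227) → take 26/27 of G → 214.74; 48/48 used.
Total value = 579.74

579.74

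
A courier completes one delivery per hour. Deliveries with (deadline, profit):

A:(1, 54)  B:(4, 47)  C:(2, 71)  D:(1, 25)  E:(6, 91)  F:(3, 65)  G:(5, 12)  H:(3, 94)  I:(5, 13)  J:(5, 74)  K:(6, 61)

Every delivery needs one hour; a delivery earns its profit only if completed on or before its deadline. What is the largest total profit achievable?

Sort by profit descending; place each in the latest free slot ≤ its deadline.
By profit: H(d3,94), E(d6,91), J(d5,74), C(d2,71), F(d3,65), K(d6,61), A(d1,54), B(d4,47), D(d1,25), I(d5,13), G(d5,12)
H→slot 3; E→slot 6; J→slot 5; C→slot 2; F→slot 1; K→slot 4; A skipped; B skipped; D skipped; I skipped; G skipped.
Profit = 65 + 71 + 94 + 61 + 74 + 91 = 456

456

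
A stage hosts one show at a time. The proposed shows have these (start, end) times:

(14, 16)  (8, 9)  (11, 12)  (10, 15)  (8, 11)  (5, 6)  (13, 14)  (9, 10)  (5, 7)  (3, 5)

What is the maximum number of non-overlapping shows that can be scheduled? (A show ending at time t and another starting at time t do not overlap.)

7

Sorted by end: (3,5)  (5,6)  (5,7)  (8,9)  (9,10)  (8,11)  (11,12)  (13,14)  (10,15)  (14,16)
take (3,5); take (5,6); take (8,9); take (9,10); take (11,12); take (13,14); take (14,16).
Selected 7 shows.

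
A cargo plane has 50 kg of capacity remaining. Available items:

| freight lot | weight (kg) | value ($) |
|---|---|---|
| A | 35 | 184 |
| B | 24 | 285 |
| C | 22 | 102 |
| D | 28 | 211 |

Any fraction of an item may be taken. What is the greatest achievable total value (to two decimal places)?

480.93

Greedy by value/weight ratio, highest first.
Order: B (285/24=11.88) > D (211/28=7.54) > A (184/35=5.26) > C (102/22=4.64)
Fill: take B (24 @ 285) → take 26/28 of D → 195.93; 50/50 used.
Total value = 480.93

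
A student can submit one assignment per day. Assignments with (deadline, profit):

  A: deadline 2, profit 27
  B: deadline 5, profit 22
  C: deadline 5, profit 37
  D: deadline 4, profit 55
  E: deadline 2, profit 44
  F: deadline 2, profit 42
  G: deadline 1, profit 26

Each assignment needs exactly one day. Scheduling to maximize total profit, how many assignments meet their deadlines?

Sort by profit descending; place each in the latest free slot ≤ its deadline.
Profit order: D=55 E=44 F=42 C=37 A=27 G=26 B=22
Assign: D→slot 4, E→slot 2, F→slot 1, C→slot 5, A skipped, G skipped, B→slot 3.
Slots: [1:F] [2:E] [3:B] [4:D] [5:C]
5 of 7 scheduled.

5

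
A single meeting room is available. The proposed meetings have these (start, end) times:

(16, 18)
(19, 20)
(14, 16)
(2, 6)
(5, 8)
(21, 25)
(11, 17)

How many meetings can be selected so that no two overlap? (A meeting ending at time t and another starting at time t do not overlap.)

5

Sorted by end: (2,6)  (5,8)  (14,16)  (11,17)  (16,18)  (19,20)  (21,25)
take (2,6); take (14,16); take (16,18); take (19,20); take (21,25).
Selected 5 meetings.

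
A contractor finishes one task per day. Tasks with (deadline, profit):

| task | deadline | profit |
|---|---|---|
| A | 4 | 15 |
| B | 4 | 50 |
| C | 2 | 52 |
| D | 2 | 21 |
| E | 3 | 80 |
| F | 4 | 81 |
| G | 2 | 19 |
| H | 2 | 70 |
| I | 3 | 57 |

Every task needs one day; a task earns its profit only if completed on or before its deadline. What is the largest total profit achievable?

288

Sort by profit descending; place each in the latest free slot ≤ its deadline.
Profit order: F=81 E=80 H=70 I=57 C=52 B=50 D=21 G=19 A=15
Assign: F→slot 4, E→slot 3, H→slot 2, I→slot 1, C skipped, B skipped, D skipped, G skipped, A skipped.
Slots: [1:I] [2:H] [3:E] [4:F]
Profit = 57 + 70 + 80 + 81 = 288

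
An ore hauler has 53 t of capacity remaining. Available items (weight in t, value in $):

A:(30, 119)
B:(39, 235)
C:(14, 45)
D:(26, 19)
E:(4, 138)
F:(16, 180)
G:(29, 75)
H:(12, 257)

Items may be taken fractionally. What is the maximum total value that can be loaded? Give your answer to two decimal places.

Ratios (sorted): E 34.50, H 21.42, F 11.25, B 6.03, A 3.97, C 3.21, G 2.59, D 0.73
take E (4 @ 138); take H (12 @ 257); take F (16 @ 180); take 21/39 of B → 126.54. Capacity used 53/53.
Total value = 701.54

701.54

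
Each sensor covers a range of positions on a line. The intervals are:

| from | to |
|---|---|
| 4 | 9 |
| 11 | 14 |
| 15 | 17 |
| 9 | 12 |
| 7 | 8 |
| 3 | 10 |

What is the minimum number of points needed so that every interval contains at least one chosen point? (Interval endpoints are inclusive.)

Process intervals by earliest right end; each time one isn't hit yet, stab at its right endpoint.
By right end: [7,8]  [4,9]  [3,10]  [9,12]  [11,14]  [15,17]
[7,8] uncovered → point at 8; [9,12] uncovered → point at 12; [15,17] uncovered → point at 17.
Points: 8, 12, 17 (3 total).

3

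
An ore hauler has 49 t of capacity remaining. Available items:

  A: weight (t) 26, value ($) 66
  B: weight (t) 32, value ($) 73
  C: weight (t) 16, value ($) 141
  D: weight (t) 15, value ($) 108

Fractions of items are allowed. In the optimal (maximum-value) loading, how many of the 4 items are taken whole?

2

Sort by value per unit weight and fill in that order.
Order: C (141/16=8.81) > D (108/15=7.20) > A (66/26=2.54) > B (73/32=2.28)
Fill: take C (16 @ 141) → take D (15 @ 108) → take 18/26 of A → 45.69; 49/49 used.
2 item(s) taken whole; one partial (take 18/26 of A).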